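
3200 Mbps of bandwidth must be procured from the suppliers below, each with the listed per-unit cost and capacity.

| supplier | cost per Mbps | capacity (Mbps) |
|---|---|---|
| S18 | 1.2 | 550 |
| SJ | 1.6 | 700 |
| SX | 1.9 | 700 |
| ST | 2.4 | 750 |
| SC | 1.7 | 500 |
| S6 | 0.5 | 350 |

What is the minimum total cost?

5095

Cheapest first:
Take 350 from S6 at 0.5 ; need 2850 more.
S18 (1.2): use full 550 ; 2300 Mbps to go.
SJ at 1.6: take all 700 Mbps ; 1600 still needed.
SC at 1.7: take all 500 Mbps ; 1100 still needed.
SX (1.9): use full 700 ; 400 Mbps to go.
ST at 2.4: take 400 of its 750 ; requirement met.
Cost = 350×0.5 + 550×1.2 + 700×1.6 + 500×1.7 + 700×1.9 + 400×2.4 = 5095.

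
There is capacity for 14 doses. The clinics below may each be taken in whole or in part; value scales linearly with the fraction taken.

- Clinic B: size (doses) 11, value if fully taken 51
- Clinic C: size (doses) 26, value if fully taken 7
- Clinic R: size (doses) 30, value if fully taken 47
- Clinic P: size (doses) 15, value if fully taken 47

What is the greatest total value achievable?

60.4

Best value per unit of size first: Clinic B 51/11≈4.64, Clinic P 47/15≈3.13, Clinic R 47/30≈1.57, Clinic C 7/26≈0.269.
All 11 doses of Clinic B fit (value 51) → 3 remain.
3 doses left: a 3/15 share of Clinic P gives 47×3/15 = 9.4.
Total value = 60.4.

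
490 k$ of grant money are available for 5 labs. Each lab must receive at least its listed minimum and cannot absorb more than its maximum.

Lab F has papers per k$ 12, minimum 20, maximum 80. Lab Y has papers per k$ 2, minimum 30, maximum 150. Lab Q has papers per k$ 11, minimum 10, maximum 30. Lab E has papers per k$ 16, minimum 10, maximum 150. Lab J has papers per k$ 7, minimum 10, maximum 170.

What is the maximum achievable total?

5000

Meeting every minimum uses 20+30+10+10+10 = 80 k$, leaving 410.
Rank by papers per k$: Lab E 16 > Lab F 12 > Lab Q 11 > Lab J 7 > Lab Y 2.
Lab E: +140 to 150 (cap) → 270 left.
Lab F takes 60 more to reach its cap of 80 → 210 left.
Lab Q takes 20 more to reach its cap of 30 → 190 left.
Lab J: +160 to 170 (cap) → 30 left.
Lab Y: +30 (room for 120) → 60. Pool exhausted.
Total = 12×80 + 2×60 + 11×30 + 16×150 + 7×170 = 5000.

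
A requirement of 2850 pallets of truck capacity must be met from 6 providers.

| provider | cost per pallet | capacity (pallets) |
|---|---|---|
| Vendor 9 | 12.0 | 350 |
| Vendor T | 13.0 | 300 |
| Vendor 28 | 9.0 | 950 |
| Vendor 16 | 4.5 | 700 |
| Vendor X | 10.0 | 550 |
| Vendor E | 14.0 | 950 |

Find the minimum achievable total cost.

Fill from the cheapest provider first.
Take 700 from Vendor 16 at 4.5 → need 2150 more.
Take 950 from Vendor 28 at 9.0 → need 1200 more.
Vendor X (10.0): use full 550 → 650 pallets to go.
Vendor 9 (12.0): use full 350 → 300 pallets to go.
Vendor T (13.0): use full 300 → 0 pallets to go.
Vendor E: unused.
Cost = 700×4.5 + 950×9.0 + 550×10.0 + 350×12.0 + 300×13.0 = 25300.

25300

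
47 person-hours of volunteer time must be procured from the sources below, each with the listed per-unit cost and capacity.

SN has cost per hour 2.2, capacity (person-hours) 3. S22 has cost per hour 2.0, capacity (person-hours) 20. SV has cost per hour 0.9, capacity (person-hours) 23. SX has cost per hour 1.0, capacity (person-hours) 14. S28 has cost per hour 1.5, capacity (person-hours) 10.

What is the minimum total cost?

Fill from the cheapest source first.
SV (0.9): use full 23 — 24 person-hours to go.
SX (1.0): use full 14 — 10 person-hours to go.
Take 10 from S28 at 1.5 — need 0 more.
S22, SN: unused.
Cost = 23×0.9 + 14×1.0 + 10×1.5 = 49.7.

49.7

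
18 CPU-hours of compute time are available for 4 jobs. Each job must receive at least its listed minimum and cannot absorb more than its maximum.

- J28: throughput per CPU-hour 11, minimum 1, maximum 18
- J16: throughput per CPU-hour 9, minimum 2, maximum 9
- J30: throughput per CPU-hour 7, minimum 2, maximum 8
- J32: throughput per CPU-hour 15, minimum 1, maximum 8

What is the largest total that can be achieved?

Meeting every minimum uses 1+2+2+1 = 6 CPU-hours, leaving 12.
Order the jobs by throughput per CPU-hour: J32 15 > J28 11 > J16 9 > J30 7.
J32 takes 7 more to reach its cap of 8 ; 5 left.
Only 5 left; J28 takes them to reach 6.
Total = 11×6 + 9×2 + 7×2 + 15×8 = 218.

218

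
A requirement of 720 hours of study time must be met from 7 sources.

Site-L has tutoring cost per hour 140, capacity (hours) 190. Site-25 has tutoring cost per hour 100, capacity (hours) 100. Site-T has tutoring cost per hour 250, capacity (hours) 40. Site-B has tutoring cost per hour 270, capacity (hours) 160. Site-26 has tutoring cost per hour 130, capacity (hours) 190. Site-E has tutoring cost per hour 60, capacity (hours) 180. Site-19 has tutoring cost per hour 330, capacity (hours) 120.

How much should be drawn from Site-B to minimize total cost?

Cheapest first:
Take 180 from Site-E at 60 ; need 540 more.
Take 100 from Site-25 at 100 ; need 440 more.
Take 190 from Site-26 at 130 ; need 250 more.
Take 190 from Site-L at 140 ; need 60 more.
Take 40 from Site-T at 250 ; need 20 more.
Site-B at 270: take 20 of its 160 ; requirement met.
Site-19: unused.

20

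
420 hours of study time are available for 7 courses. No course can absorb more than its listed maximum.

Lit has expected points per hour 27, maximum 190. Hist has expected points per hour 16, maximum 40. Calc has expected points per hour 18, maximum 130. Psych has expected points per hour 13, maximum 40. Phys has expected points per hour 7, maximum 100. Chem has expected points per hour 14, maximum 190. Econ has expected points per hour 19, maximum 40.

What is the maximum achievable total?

Highest expected points per hour first: Lit 27 > Econ 19 > Calc 18 > Hist 16 > Chem 14 > Psych 13 > Phys 7.
Lit takes 190 to reach its cap of 190 — 230 left.
Econ takes 40 to reach its cap of 40 — 190 left.
Calc takes 130 to reach its cap of 130 — 60 left.
Give Hist 40 to hit its cap of 40 — 20 left.
Only 20 left; Chem takes them to reach 20.
Total = 27×190 + 16×40 + 18×130 + 14×20 + 19×40 = 9150.

9150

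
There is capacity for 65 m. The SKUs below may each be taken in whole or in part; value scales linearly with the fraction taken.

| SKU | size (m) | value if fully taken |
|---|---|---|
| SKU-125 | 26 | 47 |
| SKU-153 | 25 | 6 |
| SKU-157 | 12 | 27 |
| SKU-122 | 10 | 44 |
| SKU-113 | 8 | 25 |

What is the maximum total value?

145.16

Sort by value density: SKU-122 44/10≈4.4, SKU-113 25/8≈3.12, SKU-157 27/12≈2.25, SKU-125 47/26≈1.81, SKU-153 6/25≈0.24.
SKU-122: take in full, 10 m for value 44 → 55 left.
All 8 m of SKU-113 fit (value 25) → 47 remain.
All 12 m of SKU-157 fit (value 27) → 35 remain.
SKU-125: take in full, 26 m for value 47 → 9 left.
Only 9 m remain; take 9/25 of SKU-153 for value 6×9/25 = 2.16.
Total value = 145.16.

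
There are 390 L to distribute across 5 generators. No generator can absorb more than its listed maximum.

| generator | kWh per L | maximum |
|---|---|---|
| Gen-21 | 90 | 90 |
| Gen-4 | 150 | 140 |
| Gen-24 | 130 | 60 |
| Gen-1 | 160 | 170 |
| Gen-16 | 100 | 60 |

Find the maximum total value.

Highest kWh per L first: Gen-1 160 > Gen-4 150 > Gen-24 130 > Gen-16 100 > Gen-21 90.
Give Gen-1 170 to hit its cap of 170 ; 220 left.
Gen-4 takes 140 to reach its cap of 140 ; 80 left.
Gen-24 takes 60 to reach its cap of 60 ; 20 left.
Gen-16 has room for 60 but only 20 remain, so it gets 20.
Total = 150×140 + 130×60 + 160×170 + 100×20 = 58000.

58000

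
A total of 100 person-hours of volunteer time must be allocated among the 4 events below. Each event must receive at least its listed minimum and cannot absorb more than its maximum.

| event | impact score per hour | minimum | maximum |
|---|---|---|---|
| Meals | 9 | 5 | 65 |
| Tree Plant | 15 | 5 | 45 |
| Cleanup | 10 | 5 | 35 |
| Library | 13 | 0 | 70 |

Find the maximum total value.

1355

Meeting every minimum uses 5+5+5+0 = 15 person-hours, leaving 85.
Highest impact score per hour first: Tree Plant 15 > Library 13 > Cleanup 10 > Meals 9.
Tree Plant: +40 to 45 (cap) → 45 left.
Only 45 left; Library takes them to reach 45.
Total = 9×5 + 15×45 + 10×5 + 13×45 = 1355.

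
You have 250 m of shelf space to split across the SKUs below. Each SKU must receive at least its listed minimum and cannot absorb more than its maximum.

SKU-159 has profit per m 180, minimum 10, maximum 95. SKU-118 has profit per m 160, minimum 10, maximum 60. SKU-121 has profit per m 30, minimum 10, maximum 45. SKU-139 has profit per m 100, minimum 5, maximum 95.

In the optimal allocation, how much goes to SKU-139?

Meeting every minimum uses 10+10+10+5 = 35 m, leaving 215.
Highest profit per m first: SKU-159 180 > SKU-118 160 > SKU-139 100 > SKU-121 30.
SKU-159: +85 to 95 (cap) → 130 left.
SKU-118: +50 to 60 (cap) → 80 left.
SKU-139: +80 (room for 90) → 85. Pool exhausted.

85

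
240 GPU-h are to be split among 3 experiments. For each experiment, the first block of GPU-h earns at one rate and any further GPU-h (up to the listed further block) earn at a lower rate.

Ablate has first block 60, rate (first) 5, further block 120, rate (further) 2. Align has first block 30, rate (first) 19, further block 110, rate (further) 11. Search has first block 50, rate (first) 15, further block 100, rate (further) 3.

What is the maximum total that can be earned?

2780

Rank every tier by rate: Align/first 19 > Search/first 15 > Align/second 11 > Ablate/first 5 > Search/second 3 > Ablate/second 2.
Align first at 19: fill all 30 → 210 left.
Search/first (15): +50 → 160 left.
Align second at 11: fill all 110 → 50 left.
Ablate/first: +50 of 60 at 5; pool empty.
Total = 19×30 + 15×50 + 11×110 + 5×50 = 2780.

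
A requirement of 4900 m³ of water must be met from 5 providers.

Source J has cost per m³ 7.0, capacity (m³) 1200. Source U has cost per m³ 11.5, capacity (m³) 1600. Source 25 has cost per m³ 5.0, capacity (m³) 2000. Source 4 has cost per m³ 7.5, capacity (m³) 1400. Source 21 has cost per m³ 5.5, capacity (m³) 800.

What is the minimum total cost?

29550

Use providers in increasing cost order.
Source 25 (5.0): use full 2000 — 2900 m³ to go.
Take 800 from Source 21 at 5.5 — need 2100 more.
Take 1200 from Source J at 7.0 — need 900 more.
Source 4 (7.5): take the remaining 900 — done.
Source U: unused.
Cost = 2000×5.0 + 800×5.5 + 1200×7.0 + 900×7.5 = 29550.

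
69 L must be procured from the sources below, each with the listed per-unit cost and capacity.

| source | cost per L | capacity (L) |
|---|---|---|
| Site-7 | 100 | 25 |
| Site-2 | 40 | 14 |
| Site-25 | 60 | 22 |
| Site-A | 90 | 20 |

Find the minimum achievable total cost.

4980

Fill from the cheapest source first.
Site-2 (40): use full 14 ; 55 L to go.
Site-25 at 60: take all 22 L ; 33 still needed.
Take 20 from Site-A at 90 ; need 13 more.
Take 13 from Site-7 at 100 to finish.
Cost = 14×40 + 22×60 + 20×90 + 13×100 = 4980.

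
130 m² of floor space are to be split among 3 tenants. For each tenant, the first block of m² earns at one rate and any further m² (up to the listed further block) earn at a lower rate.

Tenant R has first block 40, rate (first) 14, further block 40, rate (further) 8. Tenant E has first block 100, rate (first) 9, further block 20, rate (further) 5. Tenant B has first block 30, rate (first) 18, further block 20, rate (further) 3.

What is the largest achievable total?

1640

Treat each block as its own option and order by rate: Tenant B/T1 18 > Tenant R/T1 14 > Tenant E/T1 9 > Tenant R/T2 8 > Tenant E/T2 5 > Tenant B/T2 3.
Fill Tenant B T1 block (30 at 18) → 100 left.
Tenant R/T1 (14): +40 → 60 left.
60 remain; put them into Tenant E T1 at 9.
Total = 18×30 + 14×40 + 9×60 = 1640.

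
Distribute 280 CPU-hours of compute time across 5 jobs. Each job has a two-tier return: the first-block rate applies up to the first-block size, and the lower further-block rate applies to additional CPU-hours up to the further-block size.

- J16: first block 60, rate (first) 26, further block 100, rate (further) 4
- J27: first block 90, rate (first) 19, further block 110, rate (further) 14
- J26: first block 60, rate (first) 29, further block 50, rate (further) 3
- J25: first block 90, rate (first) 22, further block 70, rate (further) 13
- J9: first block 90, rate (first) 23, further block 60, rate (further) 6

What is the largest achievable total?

Treat each block as its own option and order by rate: J26/tier1 29 > J16/tier1 26 > J9/tier1 23 > J25/tier1 22 > J27/tier1 19 > J27/tier2 14 > J25/tier2 13 > J9/tier2 6 > J16/tier2 4 > J26/tier2 3.
J26/tier1 (29): +60 — 220 left.
J16 tier1 at 26: fill all 60 — 160 left.
Fill J9 tier1 block (90 at 23) — 70 left.
70 remain; put them into J25 tier1 at 22.
Total = 29×60 + 26×60 + 23×90 + 22×70 = 6910.

6910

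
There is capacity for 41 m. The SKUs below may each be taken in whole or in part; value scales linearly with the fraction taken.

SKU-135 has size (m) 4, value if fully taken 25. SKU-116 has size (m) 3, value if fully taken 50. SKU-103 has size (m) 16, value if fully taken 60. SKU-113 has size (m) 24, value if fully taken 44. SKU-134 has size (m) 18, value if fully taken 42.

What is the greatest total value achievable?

177

Best value per unit of size first: SKU-116 50/3≈16.7, SKU-135 25/4≈6.25, SKU-103 60/16≈3.75, SKU-134 42/18≈2.33, SKU-113 44/24≈1.83.
Take all of SKU-116 (3 m, value 50) → 38 m left.
Take all of SKU-135 (4 m, value 25) → 34 m left.
Take all of SKU-103 (16 m, value 60) → 18 m left.
All 18 m of SKU-134 fit (value 42) → 0 remain.
Total value = 177.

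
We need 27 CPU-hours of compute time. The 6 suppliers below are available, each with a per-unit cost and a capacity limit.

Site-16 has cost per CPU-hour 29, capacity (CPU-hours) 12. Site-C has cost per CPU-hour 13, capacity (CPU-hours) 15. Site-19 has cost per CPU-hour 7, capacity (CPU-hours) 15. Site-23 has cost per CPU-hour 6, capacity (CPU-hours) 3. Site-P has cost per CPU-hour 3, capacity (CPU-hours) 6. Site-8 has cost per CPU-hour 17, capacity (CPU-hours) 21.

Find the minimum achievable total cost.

180

Cheapest first:
Site-P at 3: take all 6 CPU-hours ; 21 still needed.
Site-23 at 6: take all 3 CPU-hours ; 18 still needed.
Take 15 from Site-19 at 7 ; need 3 more.
Site-C at 13: take 3 of its 15 ; requirement met.
Site-8, Site-16: unused.
Cost = 6×3 + 3×6 + 15×7 + 3×13 = 180.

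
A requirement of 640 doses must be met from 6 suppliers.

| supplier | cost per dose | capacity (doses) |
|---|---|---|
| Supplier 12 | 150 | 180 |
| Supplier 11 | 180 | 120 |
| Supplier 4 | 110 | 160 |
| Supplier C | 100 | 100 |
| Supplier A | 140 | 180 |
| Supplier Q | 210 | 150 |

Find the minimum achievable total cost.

83400

Use suppliers in increasing cost order.
Take 100 from Supplier C at 100 → need 540 more.
Take 160 from Supplier 4 at 110 → need 380 more.
Supplier A at 140: take all 180 doses → 200 still needed.
Supplier 12 at 150: take all 180 doses → 20 still needed.
Take 20 from Supplier 11 at 180 to finish.
Supplier Q: unused.
Cost = 100×100 + 160×110 + 180×140 + 180×150 + 20×180 = 83400.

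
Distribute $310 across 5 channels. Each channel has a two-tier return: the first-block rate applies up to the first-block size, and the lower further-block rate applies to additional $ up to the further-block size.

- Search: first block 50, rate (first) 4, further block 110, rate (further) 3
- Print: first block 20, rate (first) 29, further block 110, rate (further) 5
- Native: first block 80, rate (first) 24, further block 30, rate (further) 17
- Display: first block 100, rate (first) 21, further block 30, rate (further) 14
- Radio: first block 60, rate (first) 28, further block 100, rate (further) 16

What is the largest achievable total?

7110

Treat each block as its own option and order by rate: Print/T1 29 > Radio/T1 28 > Native/T1 24 > Display/T1 21 > Native/T2 17 > Radio/T2 16 > Display/T2 14 > Print/T2 5 > Search/T1 4 > Search/T2 3.
Print/T1 (29): +20 — 290 left.
Radio T1 at 28: fill all 60 — 230 left.
Fill Native T1 block (80 at 24) — 150 left.
Fill Display T1 block (100 at 21) — 50 left.
Native T2 at 17: fill all 30 — 20 left.
Radio T2 at 16: only 20 left, fill 20.
Total = 29×20 + 28×60 + 24×80 + 21×100 + 17×30 + 16×20 = 7110.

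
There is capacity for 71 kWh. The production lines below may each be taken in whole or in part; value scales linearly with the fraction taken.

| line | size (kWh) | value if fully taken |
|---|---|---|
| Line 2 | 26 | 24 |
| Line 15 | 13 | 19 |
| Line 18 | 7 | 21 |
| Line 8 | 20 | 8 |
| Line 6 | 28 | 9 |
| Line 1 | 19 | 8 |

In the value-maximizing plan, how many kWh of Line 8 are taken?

Best value per unit of size first: Line 18 21/7≈3, Line 15 19/13≈1.46, Line 2 24/26≈0.923, Line 1 8/19≈0.421, Line 8 8/20≈0.4, Line 6 9/28≈0.321.
All 7 kWh of Line 18 fit (value 21) ; 64 remain.
Line 15: take in full, 13 kWh for value 19 ; 51 left.
Take all of Line 2 (26 kWh, value 24) ; 25 kWh left.
All 19 kWh of Line 1 fit (value 8) ; 6 remain.
Fill the last 6 kWh with part of Line 8: 6/20 of it earns 2.4.

6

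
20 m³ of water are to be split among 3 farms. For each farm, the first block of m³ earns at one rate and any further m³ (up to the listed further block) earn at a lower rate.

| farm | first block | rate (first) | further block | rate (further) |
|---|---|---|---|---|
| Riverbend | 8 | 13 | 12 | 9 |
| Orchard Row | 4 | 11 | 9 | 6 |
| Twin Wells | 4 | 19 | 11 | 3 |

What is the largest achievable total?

260

Treat each block as its own option and order by rate: Twin Wells/tier1 19 > Riverbend/tier1 13 > Orchard Row/tier1 11 > Riverbend/tier2 9 > Orchard Row/tier2 6 > Twin Wells/tier2 3.
Twin Wells/tier1 (19): +4 — 16 left.
Riverbend tier1 at 13: fill all 8 — 8 left.
Orchard Row tier1 at 11: fill all 4 — 4 left.
Riverbend tier2 at 9: only 4 left, fill 4.
Total = 19×4 + 13×8 + 11×4 + 9×4 = 260.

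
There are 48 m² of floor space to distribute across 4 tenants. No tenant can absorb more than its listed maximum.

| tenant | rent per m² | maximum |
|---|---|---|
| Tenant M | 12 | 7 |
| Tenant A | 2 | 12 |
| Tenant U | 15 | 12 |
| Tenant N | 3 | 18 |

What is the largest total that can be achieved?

Rank by rent per m²: Tenant U 15 > Tenant M 12 > Tenant N 3 > Tenant A 2.
Give Tenant U 12 to hit its cap of 12 → 36 left.
Give Tenant M 7 to hit its cap of 7 → 29 left.
Tenant N: +18 to 18 (cap) → 11 left.
Only 11 left; Tenant A takes them to reach 11.
Total = 12×7 + 2×11 + 15×12 + 3×18 = 340.

340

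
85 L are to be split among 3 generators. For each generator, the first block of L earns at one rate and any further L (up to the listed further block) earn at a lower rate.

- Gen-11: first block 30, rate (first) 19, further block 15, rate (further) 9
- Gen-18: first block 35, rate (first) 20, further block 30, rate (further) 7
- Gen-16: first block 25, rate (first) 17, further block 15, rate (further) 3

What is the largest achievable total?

Order all 6 blocks by rate: Gen-18/T1 20 > Gen-11/T1 19 > Gen-16/T1 17 > Gen-11/T2 9 > Gen-18/T2 7 > Gen-16/T2 3.
Gen-18/T1 (20): +35 → 50 left.
Fill Gen-11 T1 block (30 at 19) → 20 left.
Gen-16 T1 at 17: only 20 left, fill 20.
Total = 20×35 + 19×30 + 17×20 = 1610.

1610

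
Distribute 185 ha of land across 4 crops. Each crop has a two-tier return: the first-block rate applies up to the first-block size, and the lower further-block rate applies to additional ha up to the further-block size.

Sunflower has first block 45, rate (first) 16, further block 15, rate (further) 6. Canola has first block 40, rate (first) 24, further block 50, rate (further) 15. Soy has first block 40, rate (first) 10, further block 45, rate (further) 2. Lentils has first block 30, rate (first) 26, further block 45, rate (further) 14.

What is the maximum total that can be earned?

3490

Order all 8 blocks by rate: Lentils/first 26 > Canola/first 24 > Sunflower/first 16 > Canola/second 15 > Lentils/second 14 > Soy/first 10 > Sunflower/second 6 > Soy/second 2.
Lentils/first (26): +30 — 155 left.
Canola first at 24: fill all 40 — 115 left.
Sunflower/first (16): +45 — 70 left.
Canola second at 15: fill all 50 — 20 left.
20 remain; put them into Lentils second at 14.
Total = 26×30 + 24×40 + 16×45 + 15×50 + 14×20 = 3490.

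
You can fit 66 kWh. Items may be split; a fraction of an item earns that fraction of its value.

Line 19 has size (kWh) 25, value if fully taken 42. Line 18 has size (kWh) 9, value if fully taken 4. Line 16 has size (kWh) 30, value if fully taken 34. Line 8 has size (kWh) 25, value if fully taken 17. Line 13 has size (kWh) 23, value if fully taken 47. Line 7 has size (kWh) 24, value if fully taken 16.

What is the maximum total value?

Rank by value-to-size ratio: Line 13 47/23≈2.04, Line 19 42/25≈1.68, Line 16 34/30≈1.13, Line 8 17/25≈0.68, Line 7 16/24≈0.667, Line 18 4/9≈0.444.
All 23 kWh of Line 13 fit (value 47) — 43 remain.
All 25 kWh of Line 19 fit (value 42) — 18 remain.
Fill the last 18 kWh with part of Line 16: 18/30 of it earns 20.4.
Total value = 109.4.

109.4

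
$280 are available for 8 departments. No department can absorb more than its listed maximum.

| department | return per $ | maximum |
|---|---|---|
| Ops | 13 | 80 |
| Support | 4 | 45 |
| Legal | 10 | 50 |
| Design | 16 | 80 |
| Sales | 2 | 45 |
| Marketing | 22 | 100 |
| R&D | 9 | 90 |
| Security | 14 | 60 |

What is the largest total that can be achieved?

4840

Order the departments by return per $: Marketing 22 > Design 16 > Security 14 > Ops 13 > Legal 10 > R&D 9 > Support 4 > Sales 2.
Marketing: +100 to 100 (cap) ; 180 left.
Design takes 80 to reach its cap of 80 ; 100 left.
Give Security 60 to hit its cap of 60 ; 40 left.
Ops has room for 80 but only 40 remain, so it gets 40.
Total = 13×40 + 16×80 + 22×100 + 14×60 = 4840.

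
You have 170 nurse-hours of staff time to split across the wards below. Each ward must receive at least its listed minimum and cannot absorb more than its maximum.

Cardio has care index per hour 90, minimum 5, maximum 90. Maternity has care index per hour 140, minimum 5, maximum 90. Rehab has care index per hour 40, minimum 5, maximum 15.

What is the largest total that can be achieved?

Meeting every minimum uses 5+5+5 = 15 nurse-hours, leaving 155.
Order the wards by care index per hour: Maternity 140 > Cardio 90 > Rehab 40.
Maternity: +85 to 90 (cap) — 70 left.
Cardio: +70 (room for 85) → 75. Pool exhausted.
Total = 90×75 + 140×90 + 40×5 = 19550.

19550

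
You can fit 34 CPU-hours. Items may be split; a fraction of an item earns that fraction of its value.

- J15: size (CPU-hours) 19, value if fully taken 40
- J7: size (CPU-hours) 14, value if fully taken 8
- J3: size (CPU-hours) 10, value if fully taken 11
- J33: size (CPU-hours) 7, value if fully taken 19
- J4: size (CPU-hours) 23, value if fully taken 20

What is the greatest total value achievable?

Sort by value density: J33 19/7≈2.71, J15 40/19≈2.11, J3 11/10≈1.1, J4 20/23≈0.87, J7 8/14≈0.571.
Take all of J33 (7 CPU-hours, value 19) → 27 CPU-hours left.
Take all of J15 (19 CPU-hours, value 40) → 8 CPU-hours left.
8 CPU-hours left: a 8/10 share of J3 gives 11×8/10 = 8.8.
Total value = 67.8.

67.8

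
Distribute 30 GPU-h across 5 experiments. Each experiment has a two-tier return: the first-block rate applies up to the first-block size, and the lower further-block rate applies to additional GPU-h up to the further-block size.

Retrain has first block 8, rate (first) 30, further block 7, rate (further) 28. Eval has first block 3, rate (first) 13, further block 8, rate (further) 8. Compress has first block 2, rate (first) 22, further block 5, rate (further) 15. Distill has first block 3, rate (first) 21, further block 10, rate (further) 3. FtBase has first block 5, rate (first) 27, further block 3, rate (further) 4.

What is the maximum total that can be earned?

753

Rank every tier by rate: Retrain/T1 30 > Retrain/T2 28 > FtBase/T1 27 > Compress/T1 22 > Distill/T1 21 > Compress/T2 15 > Eval/T1 13 > Eval/T2 8 > FtBase/T2 4 > Distill/T2 3.
Retrain/T1 (30): +8 → 22 left.
Retrain T2 at 28: fill all 7 → 15 left.
FtBase/T1 (27): +5 → 10 left.
Compress T1 at 22: fill all 2 → 8 left.
Fill Distill T1 block (3 at 21) → 5 left.
Compress T2 at 15: fill all 5 → 0 left.
Total = 30×8 + 28×7 + 27×5 + 22×2 + 21×3 + 15×5 = 753.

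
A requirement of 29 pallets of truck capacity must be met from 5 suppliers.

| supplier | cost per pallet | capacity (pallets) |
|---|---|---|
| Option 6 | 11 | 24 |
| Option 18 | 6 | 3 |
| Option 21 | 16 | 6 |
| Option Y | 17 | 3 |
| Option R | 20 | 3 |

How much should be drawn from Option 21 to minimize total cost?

2

Fill from the cheapest supplier first.
Option 18 at 6: take all 3 pallets — 26 still needed.
Option 6 at 11: take all 24 pallets — 2 still needed.
Take 2 from Option 21 at 16 to finish.
Option Y, Option R: unused.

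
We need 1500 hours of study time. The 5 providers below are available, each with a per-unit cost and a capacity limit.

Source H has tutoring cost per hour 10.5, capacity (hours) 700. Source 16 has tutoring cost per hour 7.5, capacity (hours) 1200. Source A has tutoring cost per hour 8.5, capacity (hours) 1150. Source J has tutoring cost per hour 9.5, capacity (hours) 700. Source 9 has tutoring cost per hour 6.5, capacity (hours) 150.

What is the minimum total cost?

Cheapest first:
Source 9 (6.5): use full 150 — 1350 hours to go.
Source 16 (7.5): use full 1200 — 150 hours to go.
Source A at 8.5: take 150 of its 1150 — requirement met.
Source J, Source H: unused.
Cost = 150×6.5 + 1200×7.5 + 150×8.5 = 11250.

11250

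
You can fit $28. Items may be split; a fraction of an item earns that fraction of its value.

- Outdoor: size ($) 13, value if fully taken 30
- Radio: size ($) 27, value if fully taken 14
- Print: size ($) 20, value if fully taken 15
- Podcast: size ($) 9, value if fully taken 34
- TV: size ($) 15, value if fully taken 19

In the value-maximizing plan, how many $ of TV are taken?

6

Rank by value-to-size ratio: Podcast 34/9≈3.78, Outdoor 30/13≈2.31, TV 19/15≈1.27, Print 15/20≈0.75, Radio 14/27≈0.519.
Podcast: take in full, 9 $ for value 34 — 19 left.
Take all of Outdoor (13 $, value 30) — 6 $ left.
Only 6 $ remain; take 6/15 of TV for value 19×6/15 = 7.6.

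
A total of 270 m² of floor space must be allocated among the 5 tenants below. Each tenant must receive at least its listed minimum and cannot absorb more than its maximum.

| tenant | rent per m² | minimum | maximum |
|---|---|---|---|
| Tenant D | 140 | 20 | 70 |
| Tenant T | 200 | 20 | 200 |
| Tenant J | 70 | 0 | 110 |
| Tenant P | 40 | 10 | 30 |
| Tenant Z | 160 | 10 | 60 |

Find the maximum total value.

49600

Meeting every minimum uses 20+20+0+10+10 = 60 m², leaving 210.
Rank by rent per m²: Tenant T 200 > Tenant Z 160 > Tenant D 140 > Tenant J 70 > Tenant P 40.
Tenant T takes 180 more to reach its cap of 200 — 30 left.
Tenant Z: +30 (room for 50) → 40. Pool exhausted.
Total = 140×20 + 200×200 + 40×10 + 160×40 = 49600.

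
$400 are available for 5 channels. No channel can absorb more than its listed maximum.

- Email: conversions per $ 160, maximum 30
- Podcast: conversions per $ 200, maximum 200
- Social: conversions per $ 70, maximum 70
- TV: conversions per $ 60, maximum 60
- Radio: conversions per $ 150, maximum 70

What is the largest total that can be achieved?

62000

Highest conversions per $ first: Podcast 200 > Email 160 > Radio 150 > Social 70 > TV 60.
Give Podcast 200 to hit its cap of 200 ; 200 left.
Email: +30 to 30 (cap) ; 170 left.
Give Radio 70 to hit its cap of 70 ; 100 left.
Social: +70 to 70 (cap) ; 30 left.
TV: +30 (room for 60) → 30. Pool exhausted.
Total = 160×30 + 200×200 + 70×70 + 60×30 + 150×70 = 62000.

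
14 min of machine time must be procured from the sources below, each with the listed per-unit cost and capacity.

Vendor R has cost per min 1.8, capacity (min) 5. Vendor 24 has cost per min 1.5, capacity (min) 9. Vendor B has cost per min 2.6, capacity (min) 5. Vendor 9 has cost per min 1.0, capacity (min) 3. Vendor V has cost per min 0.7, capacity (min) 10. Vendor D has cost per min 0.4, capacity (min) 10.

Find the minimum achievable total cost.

6.8

Use sources in increasing cost order.
Vendor D (0.4): use full 10 ; 4 min to go.
Vendor V at 0.7: take 4 of its 10 ; requirement met.
Vendor 9, Vendor 24, Vendor R, Vendor B: unused.
Cost = 10×0.4 + 4×0.7 = 6.8.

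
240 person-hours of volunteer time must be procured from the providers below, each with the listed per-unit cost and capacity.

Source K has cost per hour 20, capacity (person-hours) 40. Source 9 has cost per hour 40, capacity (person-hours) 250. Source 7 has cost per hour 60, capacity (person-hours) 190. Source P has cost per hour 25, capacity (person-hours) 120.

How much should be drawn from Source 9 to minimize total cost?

Cheapest first:
Source K (20): use full 40 ; 200 person-hours to go.
Source P (25): use full 120 ; 80 person-hours to go.
Take 80 from Source 9 at 40 to finish.
Source 7: unused.

80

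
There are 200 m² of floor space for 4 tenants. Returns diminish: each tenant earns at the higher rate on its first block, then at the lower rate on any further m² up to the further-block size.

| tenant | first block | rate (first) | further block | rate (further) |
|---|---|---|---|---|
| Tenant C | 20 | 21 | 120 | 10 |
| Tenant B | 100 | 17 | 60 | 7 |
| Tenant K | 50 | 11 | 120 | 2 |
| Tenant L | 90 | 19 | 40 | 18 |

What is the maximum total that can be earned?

3700

Order all 8 blocks by rate: Tenant C/first 21 > Tenant L/first 19 > Tenant L/second 18 > Tenant B/first 17 > Tenant K/first 11 > Tenant C/second 10 > Tenant B/second 7 > Tenant K/second 2.
Fill Tenant C first block (20 at 21) ; 180 left.
Tenant L first at 19: fill all 90 ; 90 left.
Tenant L/second (18): +40 ; 50 left.
Tenant B/first: +50 of 100 at 17; pool empty.
Total = 21×20 + 19×90 + 18×40 + 17×50 = 3700.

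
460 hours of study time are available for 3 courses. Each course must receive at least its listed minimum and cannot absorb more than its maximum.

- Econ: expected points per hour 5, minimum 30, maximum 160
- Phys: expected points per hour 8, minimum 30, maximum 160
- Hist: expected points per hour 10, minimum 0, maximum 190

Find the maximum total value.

3730

Meeting every minimum uses 30+30+0 = 60 hours, leaving 400.
Highest expected points per hour first: Hist 10 > Phys 8 > Econ 5.
Hist takes 190 more to reach its cap of 190 — 210 left.
Phys: +130 to 160 (cap) — 80 left.
Econ: +80 (room for 130) → 110. Pool exhausted.
Total = 5×110 + 8×160 + 10×190 = 3730.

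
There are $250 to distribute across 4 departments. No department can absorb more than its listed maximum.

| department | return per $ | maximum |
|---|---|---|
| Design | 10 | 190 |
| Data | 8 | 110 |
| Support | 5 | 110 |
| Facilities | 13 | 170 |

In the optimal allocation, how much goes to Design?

Highest return per $ first: Facilities 13 > Design 10 > Data 8 > Support 5.
Facilities takes 170 to reach its cap of 170 ; 80 left.
Design: +80 (room for 190) → 80. Pool exhausted.

80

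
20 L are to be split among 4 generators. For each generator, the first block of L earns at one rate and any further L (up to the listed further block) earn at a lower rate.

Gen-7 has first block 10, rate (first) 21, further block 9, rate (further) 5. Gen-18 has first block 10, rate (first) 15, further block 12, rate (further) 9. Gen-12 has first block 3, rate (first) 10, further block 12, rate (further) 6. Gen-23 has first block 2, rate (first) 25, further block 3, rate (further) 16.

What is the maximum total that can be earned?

383

Order all 8 blocks by rate: Gen-23/tier1 25 > Gen-7/tier1 21 > Gen-23/tier2 16 > Gen-18/tier1 15 > Gen-12/tier1 10 > Gen-18/tier2 9 > Gen-12/tier2 6 > Gen-7/tier2 5.
Fill Gen-23 tier1 block (2 at 25) → 18 left.
Gen-7 tier1 at 21: fill all 10 → 8 left.
Gen-23/tier2 (16): +3 → 5 left.
5 remain; put them into Gen-18 tier1 at 15.
Total = 25×2 + 21×10 + 16×3 + 15×5 = 383.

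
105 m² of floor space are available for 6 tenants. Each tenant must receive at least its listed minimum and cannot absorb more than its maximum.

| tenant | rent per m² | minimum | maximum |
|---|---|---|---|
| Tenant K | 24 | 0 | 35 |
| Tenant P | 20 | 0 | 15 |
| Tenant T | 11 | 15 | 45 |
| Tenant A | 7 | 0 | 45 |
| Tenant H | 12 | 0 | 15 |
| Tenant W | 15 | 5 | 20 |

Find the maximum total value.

Meeting every minimum uses 0+0+15+0+0+5 = 20 m², leaving 85.
Rank by rent per m²: Tenant K 24 > Tenant P 20 > Tenant W 15 > Tenant H 12 > Tenant T 11 > Tenant A 7.
Tenant K takes 35 more to reach its cap of 35 ; 50 left.
Give Tenant P 15 more to hit its cap of 15 ; 35 left.
Give Tenant W 15 more to hit its cap of 20 ; 20 left.
Give Tenant H 15 more to hit its cap of 15 ; 5 left.
Tenant T: +5 (room for 30) → 20. Pool exhausted.
Total = 24×35 + 20×15 + 11×20 + 12×15 + 15×20 = 1840.

1840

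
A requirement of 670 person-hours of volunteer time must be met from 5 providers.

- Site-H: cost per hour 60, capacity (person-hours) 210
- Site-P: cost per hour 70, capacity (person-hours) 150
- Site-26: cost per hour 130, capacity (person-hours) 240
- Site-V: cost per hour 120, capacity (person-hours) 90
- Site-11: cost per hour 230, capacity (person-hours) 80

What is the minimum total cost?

62500

Use providers in increasing cost order.
Take 210 from Site-H at 60 → need 460 more.
Site-P (70): use full 150 → 310 person-hours to go.
Site-V (120): use full 90 → 220 person-hours to go.
Take 220 from Site-26 at 130 to finish.
Site-11: unused.
Cost = 210×60 + 150×70 + 90×120 + 220×130 = 62500.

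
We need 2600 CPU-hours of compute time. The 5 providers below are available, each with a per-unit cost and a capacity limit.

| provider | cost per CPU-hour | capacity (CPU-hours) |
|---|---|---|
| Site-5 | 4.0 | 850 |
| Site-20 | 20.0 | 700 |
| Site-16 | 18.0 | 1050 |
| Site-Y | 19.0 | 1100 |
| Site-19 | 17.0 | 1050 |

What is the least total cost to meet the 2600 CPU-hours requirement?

Fill from the cheapest provider first.
Take 850 from Site-5 at 4.0 → need 1750 more.
Site-19 (17.0): use full 1050 → 700 CPU-hours to go.
Site-16 (18.0): take the remaining 700 → done.
Site-Y, Site-20: unused.
Cost = 850×4.0 + 1050×17.0 + 700×18.0 = 33850.

33850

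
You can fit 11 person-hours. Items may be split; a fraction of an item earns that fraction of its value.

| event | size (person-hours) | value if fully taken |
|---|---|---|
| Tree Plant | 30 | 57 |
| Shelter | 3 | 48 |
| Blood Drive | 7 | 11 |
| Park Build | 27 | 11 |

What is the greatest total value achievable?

Rank by value-to-size ratio: Shelter 48/3≈16, Tree Plant 57/30≈1.9, Blood Drive 11/7≈1.57, Park Build 11/27≈0.407.
All 3 person-hours of Shelter fit (value 48) ; 8 remain.
Fill the last 8 person-hours with part of Tree Plant: 8/30 of it earns 15.2.
Total value = 63.2.

63.2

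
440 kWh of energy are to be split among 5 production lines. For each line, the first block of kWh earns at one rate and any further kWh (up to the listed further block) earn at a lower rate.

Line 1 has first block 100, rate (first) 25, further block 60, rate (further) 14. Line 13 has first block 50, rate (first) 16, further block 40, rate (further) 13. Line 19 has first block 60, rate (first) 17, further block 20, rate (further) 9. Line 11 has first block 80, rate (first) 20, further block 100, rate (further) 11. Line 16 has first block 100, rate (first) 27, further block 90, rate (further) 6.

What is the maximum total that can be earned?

9320

Rank every tier by rate: Line 16/first 27 > Line 1/first 25 > Line 11/first 20 > Line 19/first 17 > Line 13/first 16 > Line 1/second 14 > Line 13/second 13 > Line 11/second 11 > Line 19/second 9 > Line 16/second 6.
Fill Line 16 first block (100 at 27) — 340 left.
Fill Line 1 first block (100 at 25) — 240 left.
Line 11/first (20): +80 — 160 left.
Line 19/first (17): +60 — 100 left.
Line 13/first (16): +50 — 50 left.
Line 1 second at 14: only 50 left, fill 50.
Total = 27×100 + 25×100 + 20×80 + 17×60 + 16×50 + 14×50 = 9320.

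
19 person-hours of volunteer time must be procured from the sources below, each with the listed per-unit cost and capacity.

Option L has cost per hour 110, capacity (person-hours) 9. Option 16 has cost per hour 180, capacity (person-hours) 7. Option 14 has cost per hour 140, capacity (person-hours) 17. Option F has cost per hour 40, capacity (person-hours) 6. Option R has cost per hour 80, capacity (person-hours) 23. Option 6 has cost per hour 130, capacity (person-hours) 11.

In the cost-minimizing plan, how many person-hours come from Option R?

Use sources in increasing cost order.
Option F (40): use full 6 → 13 person-hours to go.
Option R at 80: take 13 of its 23 → requirement met.
Option L, Option 6, Option 14, Option 16: unused.

13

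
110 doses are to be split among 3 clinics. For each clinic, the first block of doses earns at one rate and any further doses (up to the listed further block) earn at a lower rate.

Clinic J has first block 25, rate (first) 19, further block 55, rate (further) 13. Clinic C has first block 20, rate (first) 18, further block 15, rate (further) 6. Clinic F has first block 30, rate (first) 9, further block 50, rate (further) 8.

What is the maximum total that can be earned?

1640

Order all 6 blocks by rate: Clinic J/T1 19 > Clinic C/T1 18 > Clinic J/T2 13 > Clinic F/T1 9 > Clinic F/T2 8 > Clinic C/T2 6.
Fill Clinic J T1 block (25 at 19) → 85 left.
Fill Clinic C T1 block (20 at 18) → 65 left.
Clinic J T2 at 13: fill all 55 → 10 left.
10 remain; put them into Clinic F T1 at 9.
Total = 19×25 + 18×20 + 13×55 + 9×10 = 1640.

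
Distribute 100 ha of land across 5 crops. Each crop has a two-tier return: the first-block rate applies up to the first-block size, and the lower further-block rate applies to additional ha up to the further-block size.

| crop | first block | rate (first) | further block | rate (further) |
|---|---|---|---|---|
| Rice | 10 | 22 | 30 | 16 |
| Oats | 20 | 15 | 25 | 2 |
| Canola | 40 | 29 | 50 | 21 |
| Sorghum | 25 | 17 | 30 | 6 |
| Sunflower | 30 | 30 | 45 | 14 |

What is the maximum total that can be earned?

2700

Treat each block as its own option and order by rate: Sunflower/first 30 > Canola/first 29 > Rice/first 22 > Canola/second 21 > Sorghum/first 17 > Rice/second 16 > Oats/first 15 > Sunflower/second 14 > Sorghum/second 6 > Oats/second 2.
Sunflower/first (30): +30 ; 70 left.
Canola/first (29): +40 ; 30 left.
Rice/first (22): +10 ; 20 left.
Canola second at 21: only 20 left, fill 20.
Total = 30×30 + 29×40 + 22×10 + 21×20 = 2700.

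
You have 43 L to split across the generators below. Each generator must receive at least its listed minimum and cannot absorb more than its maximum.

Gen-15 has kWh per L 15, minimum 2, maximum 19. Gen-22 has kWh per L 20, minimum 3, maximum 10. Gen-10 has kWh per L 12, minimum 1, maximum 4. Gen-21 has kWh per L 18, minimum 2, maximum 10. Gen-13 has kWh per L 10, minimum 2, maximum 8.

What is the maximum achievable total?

709

Meeting every minimum uses 2+3+1+2+2 = 10 L, leaving 33.
Highest kWh per L first: Gen-22 20 > Gen-21 18 > Gen-15 15 > Gen-10 12 > Gen-13 10.
Give Gen-22 7 more to hit its cap of 10 → 26 left.
Give Gen-21 8 more to hit its cap of 10 → 18 left.
Gen-15: +17 to 19 (cap) → 1 left.
Gen-10 has room for 3 more but only 1 remain, so it gets 2.
Total = 15×19 + 20×10 + 12×2 + 18×10 + 10×2 = 709.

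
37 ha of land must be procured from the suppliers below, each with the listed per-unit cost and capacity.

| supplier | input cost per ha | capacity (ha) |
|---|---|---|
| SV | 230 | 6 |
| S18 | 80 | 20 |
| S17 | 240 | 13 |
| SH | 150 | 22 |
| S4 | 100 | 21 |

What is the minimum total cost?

3300

Use suppliers in increasing cost order.
Take 20 from S18 at 80 — need 17 more.
S4 (100): take the remaining 17 — done.
SH, SV, S17: unused.
Cost = 20×80 + 17×100 = 3300.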